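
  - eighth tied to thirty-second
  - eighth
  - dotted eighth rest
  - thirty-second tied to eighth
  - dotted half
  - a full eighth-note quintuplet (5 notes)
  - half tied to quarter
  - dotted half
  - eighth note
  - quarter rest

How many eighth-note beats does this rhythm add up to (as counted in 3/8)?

One eighth-note beat = 4 thirty-second notes.
In thirty-second notes: eighth tied to thirty-second (eighth + thirty-second) = 5; eighth = 4; dotted eighth rest = 6; thirty-second tied to eighth (thirty-second + eighth) = 5; dotted half = 24; a full eighth-note quintuplet (5 notes) (five quintuplet eighths span one half) = 16; half tied to quarter (half + quarter) = 24; dotted half = 24; eighth note = 4; quarter rest = 8.
Sum: 5 + 4 + 6 + 5 + 24 + 16 + 24 + 24 + 4 + 8 = 120.
120 ÷ 4 = 30 beats.

30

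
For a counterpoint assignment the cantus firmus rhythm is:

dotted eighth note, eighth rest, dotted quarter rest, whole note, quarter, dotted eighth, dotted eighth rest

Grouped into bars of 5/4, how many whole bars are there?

One bar of 5/4 = 20 sixteenth notes.
In sixteenth notes: dotted eighth note = 3; eighth rest = 2; dotted quarter rest = 6; whole note = 16; quarter = 4; dotted eighth = 3; dotted eighth rest = 3.
Adding: 3 + 2 + 6 + 16 + 4 + 3 + 3 = 37.
37 ÷ 20 = 1 complete bar with 17 left over.

1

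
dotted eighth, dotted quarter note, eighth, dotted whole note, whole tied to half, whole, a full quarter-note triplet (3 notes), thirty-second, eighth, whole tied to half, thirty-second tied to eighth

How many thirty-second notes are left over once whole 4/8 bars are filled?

0

One bar of 4/8 = 16 thirty-second notes.
Each duration in thirty-second notes: dotted eighth = 6; dotted quarter note = 12; eighth = 4; dotted whole note = 48; whole tied to half (whole + half) = 48; whole = 32; a full quarter-note triplet (3 notes) (three triplet quarters span one half) = 16; thirty-second = 1; eighth = 4; whole tied to half (whole + half) = 48; thirty-second tied to eighth (thirty-second + eighth) = 5.
Sum: 6 + 12 + 4 + 48 + 48 + 32 + 16 + 1 + 4 + 48 + 5 = 224.
224 ÷ 16 = 14 complete bars with 0 thirty-second notes remaining.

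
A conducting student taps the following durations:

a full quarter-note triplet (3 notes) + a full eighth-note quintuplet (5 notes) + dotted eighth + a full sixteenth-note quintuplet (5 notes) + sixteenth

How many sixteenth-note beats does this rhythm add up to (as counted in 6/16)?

24

One sixteenth-note beat = 2 thirty-second notes.
In thirty-second notes: a full quarter-note triplet (3 notes) (three triplet quarters span one half) = 16; a full eighth-note quintuplet (5 notes) (five quintuplet eighths span one half) = 16; dotted eighth = 6; a full sixteenth-note quintuplet (5 notes) (five quintuplet sixteenths span one quarter) = 8; sixteenth = 2.
Adding: 16 + 16 + 6 + 8 + 2 = 48.
48 ÷ 2 = 24 beats.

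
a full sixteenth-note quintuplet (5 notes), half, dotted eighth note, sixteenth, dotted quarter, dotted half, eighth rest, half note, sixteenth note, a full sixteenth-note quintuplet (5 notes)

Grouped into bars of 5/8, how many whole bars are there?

4

One bar of 5/8 = 10 sixteenth notes.
Each duration in sixteenth notes: a full sixteenth-note quintuplet (5 notes) (five quintuplet sixteenths span one quarter) = 4; half = 8; dotted eighth note = 3; sixteenth = 1; dotted quarter = 6; dotted half = 12; eighth rest = 2; half note = 8; sixteenth note = 1; a full sixteenth-note quintuplet (5 notes) (five quintuplet sixteenths span one quarter) = 4.
Adding: 4 + 8 + 3 + 1 + 6 + 12 + 2 + 8 + 1 + 4 = 49.
49 ÷ 10 = 4 complete bars with 9 left over.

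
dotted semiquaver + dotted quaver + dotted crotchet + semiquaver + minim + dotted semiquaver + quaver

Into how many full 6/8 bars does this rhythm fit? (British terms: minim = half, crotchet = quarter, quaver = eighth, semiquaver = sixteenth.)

1

One bar of 6/8 = 24 thirty-second notes.
Express everything in thirty-second notes: dotted semiquaver = 3; dotted quaver = 6; dotted crotchet = 12; semiquaver = 2; minim = 16; dotted semiquaver = 3; quaver = 4.
Adding: 3 + 6 + 12 + 2 + 16 + 3 + 4 = 46.
46 ÷ 24 = 1 complete bar with 22 left over.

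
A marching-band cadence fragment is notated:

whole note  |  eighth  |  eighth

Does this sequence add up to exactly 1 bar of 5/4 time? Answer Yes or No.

One bar of 5/4 = 10 eighth notes.
Convert each value to eighth notes: whole note = 8; eighth = 1; eighth = 1.
Altogether 8 + 1 + 1 = 10.
10 equals 10, so the answer is Yes.

Yes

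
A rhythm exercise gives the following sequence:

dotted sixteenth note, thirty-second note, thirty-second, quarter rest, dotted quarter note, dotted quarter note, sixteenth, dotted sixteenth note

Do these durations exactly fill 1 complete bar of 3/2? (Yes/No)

One bar of 3/2 = 48 thirty-second notes.
Convert each value to thirty-second notes: dotted sixteenth note = 3; thirty-second note = 1; thirty-second = 1; quarter rest = 8; dotted quarter note = 12; dotted quarter note = 12; sixteenth = 2; dotted sixteenth note = 3.
Total: 3 + 1 + 1 + 8 + 12 + 12 + 2 + 3 = 42.
42 falls short of 48, so the answer is No.

No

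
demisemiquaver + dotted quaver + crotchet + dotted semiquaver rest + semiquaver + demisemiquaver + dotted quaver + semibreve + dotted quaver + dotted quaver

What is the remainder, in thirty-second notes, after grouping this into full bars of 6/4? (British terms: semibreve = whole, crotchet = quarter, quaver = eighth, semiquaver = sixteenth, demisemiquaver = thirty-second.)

One bar of 6/4 = 48 thirty-second notes.
In thirty-second notes: demisemiquaver = 1; dotted quaver = 6; crotchet = 8; dotted semiquaver rest = 3; semiquaver = 2; demisemiquaver = 1; dotted quaver = 6; semibreve = 32; dotted quaver = 6; dotted quaver = 6.
Total: 1 + 6 + 8 + 3 + 2 + 1 + 6 + 32 + 6 + 6 = 71.
71 ÷ 48 = 1 complete bar with 23 thirty-second notes remaining.

23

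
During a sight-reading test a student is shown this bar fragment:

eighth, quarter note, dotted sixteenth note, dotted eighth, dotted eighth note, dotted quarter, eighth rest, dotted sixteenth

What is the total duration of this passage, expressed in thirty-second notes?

Convert each value to thirty-second notes: eighth = 4; quarter note = 8; dotted sixteenth note = 3; dotted eighth = 6; dotted eighth note = 6; dotted quarter = 12; eighth rest = 4; dotted sixteenth = 3.
Altogether 4 + 8 + 3 + 6 + 6 + 12 + 4 + 3 = 46 thirty-second notes.

46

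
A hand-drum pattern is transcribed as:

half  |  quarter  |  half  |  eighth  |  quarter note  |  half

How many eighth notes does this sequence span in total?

17

Express everything in eighth notes: half = 4; quarter = 2; half = 4; eighth = 1; quarter note = 2; half = 4.
Total: 4 + 2 + 4 + 1 + 2 + 4 = 17 eighth notes.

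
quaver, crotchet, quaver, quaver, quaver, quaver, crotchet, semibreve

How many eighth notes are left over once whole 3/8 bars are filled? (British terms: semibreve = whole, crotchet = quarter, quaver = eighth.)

One bar of 3/8 = 3 eighth notes.
In eighth notes: quaver = 1; crotchet = 2; quaver = 1; quaver = 1; quaver = 1; quaver = 1; crotchet = 2; semibreve = 8.
Total: 1 + 2 + 1 + 1 + 1 + 1 + 2 + 8 = 17.
17 ÷ 3 = 5 complete bars with 2 eighth notes remaining.

2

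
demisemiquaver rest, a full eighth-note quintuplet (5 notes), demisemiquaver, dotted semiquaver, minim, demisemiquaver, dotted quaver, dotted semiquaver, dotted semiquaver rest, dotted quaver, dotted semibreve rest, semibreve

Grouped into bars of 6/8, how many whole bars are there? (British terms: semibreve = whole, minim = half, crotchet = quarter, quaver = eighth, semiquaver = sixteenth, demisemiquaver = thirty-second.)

5

One bar of 6/8 = 24 thirty-second notes.
Working in thirty-second notes: demisemiquaver rest = 1; a full eighth-note quintuplet (5 notes) (five quintuplet eighths span one half) = 16; demisemiquaver = 1; dotted semiquaver = 3; minim = 16; demisemiquaver = 1; dotted quaver = 6; dotted semiquaver = 3; dotted semiquaver rest = 3; dotted quaver = 6; dotted semibreve rest = 48; semibreve = 32.
Adding: 1 + 16 + 1 + 3 + 16 + 1 + 6 + 3 + 3 + 6 + 48 + 32 = 136.
136 ÷ 24 = 5 complete bars with 16 left over.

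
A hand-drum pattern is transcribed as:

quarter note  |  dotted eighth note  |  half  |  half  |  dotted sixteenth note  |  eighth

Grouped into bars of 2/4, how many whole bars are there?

One bar of 2/4 = 16 thirty-second notes.
Convert each value to thirty-second notes: quarter note = 8; dotted eighth note = 6; half = 16; half = 16; dotted sixteenth note = 3; eighth = 4.
Total: 8 + 6 + 16 + 16 + 3 + 4 = 53.
53 ÷ 16 = 3 complete bars with 5 left over.

3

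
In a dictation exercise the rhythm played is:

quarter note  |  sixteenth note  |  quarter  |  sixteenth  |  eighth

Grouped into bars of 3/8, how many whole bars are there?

2

One bar of 3/8 = 6 sixteenth notes.
Convert each value to sixteenth notes: quarter note = 4; sixteenth note = 1; quarter = 4; sixteenth = 1; eighth = 2.
Sum: 4 + 1 + 4 + 1 + 2 = 12.
12 ÷ 6 = 2 complete bars with 0 left over.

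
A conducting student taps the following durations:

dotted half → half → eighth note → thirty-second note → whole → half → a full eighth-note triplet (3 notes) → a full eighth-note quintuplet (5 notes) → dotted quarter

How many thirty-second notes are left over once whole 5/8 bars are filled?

One bar of 5/8 = 20 thirty-second notes.
Working in thirty-second notes: dotted half = 24; half = 16; eighth note = 4; thirty-second note = 1; whole = 32; half = 16; a full eighth-note triplet (3 notes) (three triplet eighths span one quarter) = 8; a full eighth-note quintuplet (5 notes) (five quintuplet eighths span one half) = 16; dotted quarter = 12.
Total: 24 + 16 + 4 + 1 + 32 + 16 + 8 + 16 + 12 = 129.
129 ÷ 20 = 6 complete bars with 9 thirty-second notes remaining.

9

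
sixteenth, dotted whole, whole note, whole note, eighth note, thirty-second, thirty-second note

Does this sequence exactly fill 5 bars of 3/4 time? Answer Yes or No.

Yes

One bar of 3/4 = 24 thirty-second notes, so 5 bars = 120.
Each duration in thirty-second notes: sixteenth = 2; dotted whole = 48; whole note = 32; whole note = 32; eighth note = 4; thirty-second = 1; thirty-second note = 1.
Sum: 2 + 48 + 32 + 32 + 4 + 1 + 1 = 120.
120 equals 120, so the answer is Yes.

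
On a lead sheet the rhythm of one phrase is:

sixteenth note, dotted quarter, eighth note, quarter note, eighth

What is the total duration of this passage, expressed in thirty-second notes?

Express everything in thirty-second notes: sixteenth note = 2; dotted quarter = 12; eighth note = 4; quarter note = 8; eighth = 4.
Sum: 2 + 12 + 4 + 8 + 4 = 30 thirty-second notes.

30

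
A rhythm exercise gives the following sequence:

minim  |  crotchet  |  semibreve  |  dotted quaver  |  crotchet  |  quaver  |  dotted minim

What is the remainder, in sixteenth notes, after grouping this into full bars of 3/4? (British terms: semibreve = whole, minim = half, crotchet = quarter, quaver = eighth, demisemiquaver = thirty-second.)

1

One bar of 3/4 = 12 sixteenth notes.
Each duration in sixteenth notes: minim = 8; crotchet = 4; semibreve = 16; dotted quaver = 3; crotchet = 4; quaver = 2; dotted minim = 12.
Sum: 8 + 4 + 16 + 3 + 4 + 2 + 12 = 49.
49 ÷ 12 = 4 complete bars with 1 sixteenth note remaining.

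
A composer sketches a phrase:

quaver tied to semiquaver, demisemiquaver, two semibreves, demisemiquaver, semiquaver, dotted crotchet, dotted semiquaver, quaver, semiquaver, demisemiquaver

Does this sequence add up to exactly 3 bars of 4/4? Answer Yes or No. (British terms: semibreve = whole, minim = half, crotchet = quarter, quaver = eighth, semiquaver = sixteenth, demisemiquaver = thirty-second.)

Yes

One bar of 4/4 = 32 thirty-second notes, so 3 bars = 96.
Each duration in thirty-second notes: quaver tied to semiquaver (quaver + semiquaver) = 6; demisemiquaver = 1; semibreve = 32; semibreve = 32; demisemiquaver = 1; semiquaver = 2; dotted crotchet = 12; dotted semiquaver = 3; quaver = 4; semiquaver = 2; demisemiquaver = 1.
Adding: 6 + 1 + 32 + 32 + 1 + 2 + 12 + 3 + 4 + 2 + 1 = 96.
96 equals 96, so the answer is Yes.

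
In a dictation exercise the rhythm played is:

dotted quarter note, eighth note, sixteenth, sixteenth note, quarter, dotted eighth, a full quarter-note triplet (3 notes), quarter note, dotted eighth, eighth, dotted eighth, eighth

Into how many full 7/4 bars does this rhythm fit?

One bar of 7/4 = 28 sixteenth notes.
Express everything in sixteenth notes: dotted quarter note = 6; eighth note = 2; sixteenth = 1; sixteenth note = 1; quarter = 4; dotted eighth = 3; a full quarter-note triplet (3 notes) (three triplet quarters span one half) = 8; quarter note = 4; dotted eighth = 3; eighth = 2; dotted eighth = 3; eighth = 2.
Adding: 6 + 2 + 1 + 1 + 4 + 3 + 8 + 4 + 3 + 2 + 3 + 2 = 39.
39 ÷ 28 = 1 complete bar with 11 left over.

1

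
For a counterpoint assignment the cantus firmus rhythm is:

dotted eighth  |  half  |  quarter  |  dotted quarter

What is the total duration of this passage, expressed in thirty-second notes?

42

In thirty-second notes: dotted eighth = 6; half = 16; quarter = 8; dotted quarter = 12.
Altogether 6 + 16 + 8 + 12 = 42 thirty-second notes.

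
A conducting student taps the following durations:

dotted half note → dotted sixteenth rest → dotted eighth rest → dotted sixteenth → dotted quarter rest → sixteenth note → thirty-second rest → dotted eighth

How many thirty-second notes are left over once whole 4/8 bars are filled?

One bar of 4/8 = 16 thirty-second notes.
Convert each value to thirty-second notes: dotted half note = 24; dotted sixteenth rest = 3; dotted eighth rest = 6; dotted sixteenth = 3; dotted quarter rest = 12; sixteenth note = 2; thirty-second rest = 1; dotted eighth = 6.
Sum: 24 + 3 + 6 + 3 + 12 + 2 + 1 + 6 = 57.
57 ÷ 16 = 3 complete bars with 9 thirty-second notes remaining.

9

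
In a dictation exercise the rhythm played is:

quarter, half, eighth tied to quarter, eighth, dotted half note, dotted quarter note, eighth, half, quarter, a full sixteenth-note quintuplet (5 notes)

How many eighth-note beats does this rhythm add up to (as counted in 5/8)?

28

One eighth-note beat = 2 sixteenth notes.
Express everything in sixteenth notes: quarter = 4; half = 8; eighth tied to quarter (eighth + quarter) = 6; eighth = 2; dotted half note = 12; dotted quarter note = 6; eighth = 2; half = 8; quarter = 4; a full sixteenth-note quintuplet (5 notes) (five quintuplet sixteenths span one quarter) = 4.
Altogether 4 + 8 + 6 + 2 + 12 + 6 + 2 + 8 + 4 + 4 = 56.
56 ÷ 2 = 28 beats.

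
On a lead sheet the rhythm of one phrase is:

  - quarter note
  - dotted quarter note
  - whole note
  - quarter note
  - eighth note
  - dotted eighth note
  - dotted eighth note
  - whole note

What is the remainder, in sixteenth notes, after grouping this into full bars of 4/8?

One bar of 4/8 = 8 sixteenth notes.
In sixteenth notes: quarter note = 4; dotted quarter note = 6; whole note = 16; quarter note = 4; eighth note = 2; dotted eighth note = 3; dotted eighth note = 3; whole note = 16.
Sum: 4 + 6 + 16 + 4 + 2 + 3 + 3 + 16 = 54.
54 ÷ 8 = 6 complete bars with 6 sixteenth notes remaining.

6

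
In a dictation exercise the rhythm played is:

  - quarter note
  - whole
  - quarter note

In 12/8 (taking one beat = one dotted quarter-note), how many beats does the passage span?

One dotted quarter-note beat = 3 eighth notes.
Working in eighth notes: quarter note = 2; whole = 8; quarter note = 2.
Adding: 2 + 8 + 2 = 12.
12 ÷ 3 = 4 beats.

4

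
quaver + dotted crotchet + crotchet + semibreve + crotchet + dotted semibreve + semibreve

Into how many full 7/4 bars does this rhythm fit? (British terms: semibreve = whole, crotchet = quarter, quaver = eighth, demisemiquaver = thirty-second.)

2

One bar of 7/4 = 14 eighth notes.
In eighth notes: quaver = 1; dotted crotchet = 3; crotchet = 2; semibreve = 8; crotchet = 2; dotted semibreve = 12; semibreve = 8.
Altogether 1 + 3 + 2 + 8 + 2 + 12 + 8 = 36.
36 ÷ 14 = 2 complete bars with 8 left over.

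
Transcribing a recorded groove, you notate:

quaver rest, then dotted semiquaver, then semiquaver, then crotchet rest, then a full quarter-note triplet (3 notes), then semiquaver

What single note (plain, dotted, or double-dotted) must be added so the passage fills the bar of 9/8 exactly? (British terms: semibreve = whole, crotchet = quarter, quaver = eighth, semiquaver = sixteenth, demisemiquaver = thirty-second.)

The bar of 9/8 = 36 thirty-second notes.
Convert each value to thirty-second notes: quaver rest = 4; dotted semiquaver = 3; semiquaver = 2; crotchet rest = 8; a full quarter-note triplet (3 notes) (three triplet quarters span one half) = 16; semiquaver = 2.
Adding: 4 + 3 + 2 + 8 + 16 + 2 = 35.
Remaining: 36 − 35 = 1 thirty-second note, which is a thirty-second note.

thirty-second note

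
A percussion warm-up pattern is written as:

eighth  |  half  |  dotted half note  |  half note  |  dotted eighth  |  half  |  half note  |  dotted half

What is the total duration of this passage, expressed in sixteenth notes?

61

Express everything in sixteenth notes: eighth = 2; half = 8; dotted half note = 12; half note = 8; dotted eighth = 3; half = 8; half note = 8; dotted half = 12.
Adding: 2 + 8 + 12 + 8 + 3 + 8 + 8 + 12 = 61 sixteenth notes.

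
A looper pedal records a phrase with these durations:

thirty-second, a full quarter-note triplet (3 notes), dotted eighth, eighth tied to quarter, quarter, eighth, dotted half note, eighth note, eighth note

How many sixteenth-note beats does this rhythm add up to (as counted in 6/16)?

39.5

One sixteenth-note beat = 2 thirty-second notes.
Working in thirty-second notes: thirty-second = 1; a full quarter-note triplet (3 notes) (three triplet quarters span one half) = 16; dotted eighth = 6; eighth tied to quarter (eighth + quarter) = 12; quarter = 8; eighth = 4; dotted half note = 24; eighth note = 4; eighth note = 4.
Sum: 1 + 16 + 6 + 12 + 8 + 4 + 24 + 4 + 4 = 79.
79 ÷ 2 = 39.5 beats.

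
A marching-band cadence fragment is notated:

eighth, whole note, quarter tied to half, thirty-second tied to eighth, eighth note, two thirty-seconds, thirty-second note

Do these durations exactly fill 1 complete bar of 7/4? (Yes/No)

One bar of 7/4 = 56 thirty-second notes.
Working in thirty-second notes: eighth = 4; whole note = 32; quarter tied to half (quarter + half) = 24; thirty-second tied to eighth (thirty-second + eighth) = 5; eighth note = 4; thirty-second = 1; thirty-second = 1; thirty-second note = 1.
Sum: 4 + 32 + 24 + 5 + 4 + 1 + 1 + 1 = 72.
72 exceeds 56, so the answer is No.

No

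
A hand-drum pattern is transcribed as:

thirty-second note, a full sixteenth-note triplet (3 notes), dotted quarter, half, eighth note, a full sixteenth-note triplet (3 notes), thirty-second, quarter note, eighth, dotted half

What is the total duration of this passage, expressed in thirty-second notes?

Express everything in thirty-second notes: thirty-second note = 1; a full sixteenth-note triplet (3 notes) (three triplet sixteenths span one eighth) = 4; dotted quarter = 12; half = 16; eighth note = 4; a full sixteenth-note triplet (3 notes) (three triplet sixteenths span one eighth) = 4; thirty-second = 1; quarter note = 8; eighth = 4; dotted half = 24.
Adding: 1 + 4 + 12 + 16 + 4 + 4 + 1 + 8 + 4 + 24 = 78 thirty-second notes.

78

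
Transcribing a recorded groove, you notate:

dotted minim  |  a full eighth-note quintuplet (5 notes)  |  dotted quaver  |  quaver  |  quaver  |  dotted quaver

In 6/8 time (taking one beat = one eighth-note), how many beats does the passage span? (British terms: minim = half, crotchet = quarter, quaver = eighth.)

One eighth-note beat = 2 sixteenth notes.
Working in sixteenth notes: dotted minim = 12; a full eighth-note quintuplet (5 notes) (five quintuplet eighths span one half) = 8; dotted quaver = 3; quaver = 2; quaver = 2; dotted quaver = 3.
Adding: 12 + 8 + 3 + 2 + 2 + 3 = 30.
30 ÷ 2 = 15 beats.

15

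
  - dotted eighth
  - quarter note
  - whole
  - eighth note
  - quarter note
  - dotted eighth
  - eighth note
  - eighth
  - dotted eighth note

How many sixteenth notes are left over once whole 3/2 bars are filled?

One bar of 3/2 = 24 sixteenth notes.
Convert each value to sixteenth notes: dotted eighth = 3; quarter note = 4; whole = 16; eighth note = 2; quarter note = 4; dotted eighth = 3; eighth note = 2; eighth = 2; dotted eighth note = 3.
Adding: 3 + 4 + 16 + 2 + 4 + 3 + 2 + 2 + 3 = 39.
39 ÷ 24 = 1 complete bar with 15 sixteenth notes remaining.

15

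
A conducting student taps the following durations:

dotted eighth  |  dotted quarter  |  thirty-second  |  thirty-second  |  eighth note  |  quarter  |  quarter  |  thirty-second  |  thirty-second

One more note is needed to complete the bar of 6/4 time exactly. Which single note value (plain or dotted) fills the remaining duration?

dotted eighth note

The bar of 6/4 = 48 thirty-second notes.
Each duration in thirty-second notes: dotted eighth = 6; dotted quarter = 12; thirty-second = 1; thirty-second = 1; eighth note = 4; quarter = 8; quarter = 8; thirty-second = 1; thirty-second = 1.
Adding: 6 + 12 + 1 + 1 + 4 + 8 + 8 + 1 + 1 = 42.
Remaining: 48 − 42 = 6 thirty-second notes, which is a dotted eighth note.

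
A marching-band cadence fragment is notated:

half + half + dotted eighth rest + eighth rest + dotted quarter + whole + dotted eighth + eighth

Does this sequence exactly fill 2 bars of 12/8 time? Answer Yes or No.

One bar of 12/8 = 24 sixteenth notes, so 2 bars = 48.
Working in sixteenth notes: half = 8; half = 8; dotted eighth rest = 3; eighth rest = 2; dotted quarter = 6; whole = 16; dotted eighth = 3; eighth = 2.
Sum: 8 + 8 + 3 + 2 + 6 + 16 + 3 + 2 = 48.
48 equals 48, so the answer is Yes.

Yes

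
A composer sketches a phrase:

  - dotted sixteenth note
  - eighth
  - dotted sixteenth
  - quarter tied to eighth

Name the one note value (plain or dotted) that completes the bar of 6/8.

The bar of 6/8 = 24 thirty-second notes.
Convert each value to thirty-second notes: dotted sixteenth note = 3; eighth = 4; dotted sixteenth = 3; quarter tied to eighth (quarter + eighth) = 12.
Altogether 3 + 4 + 3 + 12 = 22.
Remaining: 24 − 22 = 2 thirty-second notes, which is a sixteenth note.

sixteenth note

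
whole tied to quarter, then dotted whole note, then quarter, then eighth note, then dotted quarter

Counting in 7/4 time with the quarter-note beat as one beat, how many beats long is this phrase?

One quarter-note beat = 2 eighth notes.
In eighth notes: whole tied to quarter (whole + quarter) = 10; dotted whole note = 12; quarter = 2; eighth note = 1; dotted quarter = 3.
Sum: 10 + 12 + 2 + 1 + 3 = 28.
28 ÷ 2 = 14 beats.

14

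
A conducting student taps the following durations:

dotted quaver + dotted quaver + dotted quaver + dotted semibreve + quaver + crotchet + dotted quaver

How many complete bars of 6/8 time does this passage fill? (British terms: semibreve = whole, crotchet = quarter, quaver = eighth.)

One bar of 6/8 = 12 sixteenth notes.
Working in sixteenth notes: dotted quaver = 3; dotted quaver = 3; dotted quaver = 3; dotted semibreve = 24; quaver = 2; crotchet = 4; dotted quaver = 3.
Altogether 3 + 3 + 3 + 24 + 2 + 4 + 3 = 42.
42 ÷ 12 = 3 complete bars with 6 left over.

3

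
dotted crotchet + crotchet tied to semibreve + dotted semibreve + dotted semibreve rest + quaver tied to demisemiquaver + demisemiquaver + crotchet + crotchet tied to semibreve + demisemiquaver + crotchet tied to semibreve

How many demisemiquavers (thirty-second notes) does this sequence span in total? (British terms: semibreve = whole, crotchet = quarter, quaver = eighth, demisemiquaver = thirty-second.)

243

Each duration in thirty-second notes: dotted crotchet = 12; crotchet tied to semibreve (crotchet + semibreve) = 40; dotted semibreve = 48; dotted semibreve rest = 48; quaver tied to demisemiquaver (quaver + demisemiquaver) = 5; demisemiquaver = 1; crotchet = 8; crotchet tied to semibreve (crotchet + semibreve) = 40; demisemiquaver = 1; crotchet tied to semibreve (crotchet + semibreve) = 40.
Total: 12 + 40 + 48 + 48 + 5 + 1 + 8 + 40 + 1 + 40 = 243 thirty-second notes.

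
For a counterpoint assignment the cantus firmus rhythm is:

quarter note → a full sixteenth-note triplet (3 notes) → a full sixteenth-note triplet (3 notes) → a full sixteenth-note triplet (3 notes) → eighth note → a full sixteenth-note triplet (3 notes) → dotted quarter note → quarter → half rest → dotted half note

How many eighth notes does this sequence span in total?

In eighth notes: quarter note = 2; a full sixteenth-note triplet (3 notes) (three triplet sixteenths span one eighth) = 1; a full sixteenth-note triplet (3 notes) (three triplet sixteenths span one eighth) = 1; a full sixteenth-note triplet (3 notes) (three triplet sixteenths span one eighth) = 1; eighth note = 1; a full sixteenth-note triplet (3 notes) (three triplet sixteenths span one eighth) = 1; dotted quarter note = 3; quarter = 2; half rest = 4; dotted half note = 6.
Altogether 2 + 1 + 1 + 1 + 1 + 1 + 3 + 2 + 4 + 6 = 22 eighth notes.

22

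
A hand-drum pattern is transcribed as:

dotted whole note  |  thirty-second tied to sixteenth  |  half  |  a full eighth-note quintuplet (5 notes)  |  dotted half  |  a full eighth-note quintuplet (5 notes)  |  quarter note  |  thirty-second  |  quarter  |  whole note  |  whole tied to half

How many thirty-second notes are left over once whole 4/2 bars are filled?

One bar of 4/2 = 64 thirty-second notes.
Working in thirty-second notes: dotted whole note = 48; thirty-second tied to sixteenth (thirty-second + sixteenth) = 3; half = 16; a full eighth-note quintuplet (5 notes) (five quintuplet eighths span one half) = 16; dotted half = 24; a full eighth-note quintuplet (5 notes) (five quintuplet eighths span one half) = 16; quarter note = 8; thirty-second = 1; quarter = 8; whole note = 32; whole tied to half (whole + half) = 48.
Adding: 48 + 3 + 16 + 16 + 24 + 16 + 8 + 1 + 8 + 32 + 48 = 220.
220 ÷ 64 = 3 complete bars with 28 thirty-second notes remaining.

28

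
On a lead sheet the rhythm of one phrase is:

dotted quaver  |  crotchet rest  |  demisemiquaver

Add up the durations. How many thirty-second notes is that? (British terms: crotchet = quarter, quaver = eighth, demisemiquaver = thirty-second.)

Working in thirty-second notes: dotted quaver = 6; crotchet rest = 8; demisemiquaver = 1.
Sum: 6 + 8 + 1 = 15 thirty-second notes.

15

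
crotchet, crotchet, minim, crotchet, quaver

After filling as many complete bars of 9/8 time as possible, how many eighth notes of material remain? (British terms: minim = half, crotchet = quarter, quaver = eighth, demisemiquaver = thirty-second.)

One bar of 9/8 = 9 eighth notes.
Express everything in eighth notes: crotchet = 2; crotchet = 2; minim = 4; crotchet = 2; quaver = 1.
Total: 2 + 2 + 4 + 2 + 1 = 11.
11 ÷ 9 = 1 complete bar with 2 eighth notes remaining.

2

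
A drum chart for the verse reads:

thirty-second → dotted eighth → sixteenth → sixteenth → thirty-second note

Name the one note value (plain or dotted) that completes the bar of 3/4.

The bar of 3/4 = 24 thirty-second notes.
Convert each value to thirty-second notes: thirty-second = 1; dotted eighth = 6; sixteenth = 2; sixteenth = 2; thirty-second note = 1.
Sum: 1 + 6 + 2 + 2 + 1 = 12.
Remaining: 24 − 12 = 12 thirty-second notes, which is a dotted quarter note.

dotted quarter note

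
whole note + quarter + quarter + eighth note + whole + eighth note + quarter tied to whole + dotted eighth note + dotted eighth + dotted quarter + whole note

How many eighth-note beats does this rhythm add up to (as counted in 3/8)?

One eighth-note beat = 2 sixteenth notes.
Convert each value to sixteenth notes: whole note = 16; quarter = 4; quarter = 4; eighth note = 2; whole = 16; eighth note = 2; quarter tied to whole (quarter + whole) = 20; dotted eighth note = 3; dotted eighth = 3; dotted quarter = 6; whole note = 16.
Sum: 16 + 4 + 4 + 2 + 16 + 2 + 20 + 3 + 3 + 6 + 16 = 92.
92 ÷ 2 = 46 beats.

46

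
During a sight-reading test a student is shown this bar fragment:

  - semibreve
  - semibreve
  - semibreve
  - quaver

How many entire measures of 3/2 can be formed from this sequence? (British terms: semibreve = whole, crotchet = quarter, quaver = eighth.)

One bar of 3/2 = 12 eighth notes.
Working in eighth notes: semibreve = 8; semibreve = 8; semibreve = 8; quaver = 1.
Sum: 8 + 8 + 8 + 1 = 25.
25 ÷ 12 = 2 complete bars with 1 left over.

2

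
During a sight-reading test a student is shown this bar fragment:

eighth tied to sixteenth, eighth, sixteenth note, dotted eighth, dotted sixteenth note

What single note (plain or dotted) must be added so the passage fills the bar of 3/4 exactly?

dotted sixteenth note

The bar of 3/4 = 24 thirty-second notes.
Express everything in thirty-second notes: eighth tied to sixteenth (eighth + sixteenth) = 6; eighth = 4; sixteenth note = 2; dotted eighth = 6; dotted sixteenth note = 3.
Altogether 6 + 4 + 2 + 6 + 3 = 21.
Remaining: 24 − 21 = 3 thirty-second notes, which is a dotted sixteenth note.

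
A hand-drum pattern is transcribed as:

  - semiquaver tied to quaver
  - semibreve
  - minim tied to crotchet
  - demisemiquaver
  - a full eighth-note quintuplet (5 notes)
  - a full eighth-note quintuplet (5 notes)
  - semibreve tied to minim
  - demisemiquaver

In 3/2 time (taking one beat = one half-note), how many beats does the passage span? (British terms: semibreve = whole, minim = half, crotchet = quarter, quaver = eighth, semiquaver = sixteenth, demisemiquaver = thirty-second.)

9

One half-note beat = 16 thirty-second notes.
Working in thirty-second notes: semiquaver tied to quaver (semiquaver + quaver) = 6; semibreve = 32; minim tied to crotchet (minim + crotchet) = 24; demisemiquaver = 1; a full eighth-note quintuplet (5 notes) (five quintuplet eighths span one half) = 16; a full eighth-note quintuplet (5 notes) (five quintuplet eighths span one half) = 16; semibreve tied to minim (semibreve + minim) = 48; demisemiquaver = 1.
Total: 6 + 32 + 24 + 1 + 16 + 16 + 48 + 1 = 144.
144 ÷ 16 = 9 beats.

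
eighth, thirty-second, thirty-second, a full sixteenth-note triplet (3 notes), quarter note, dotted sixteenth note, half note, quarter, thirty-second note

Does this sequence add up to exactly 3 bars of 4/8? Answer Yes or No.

No

One bar of 4/8 = 16 thirty-second notes, so 3 bars = 48.
Convert each value to thirty-second notes: eighth = 4; thirty-second = 1; thirty-second = 1; a full sixteenth-note triplet (3 notes) (three triplet sixteenths span one eighth) = 4; quarter note = 8; dotted sixteenth note = 3; half note = 16; quarter = 8; thirty-second note = 1.
Adding: 4 + 1 + 1 + 4 + 8 + 3 + 16 + 8 + 1 = 46.
46 falls short of 48, so the answer is No.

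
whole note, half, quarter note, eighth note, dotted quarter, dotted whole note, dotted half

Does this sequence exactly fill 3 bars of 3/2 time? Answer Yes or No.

Yes

One bar of 3/2 = 12 eighth notes, so 3 bars = 36.
In eighth notes: whole note = 8; half = 4; quarter note = 2; eighth note = 1; dotted quarter = 3; dotted whole note = 12; dotted half = 6.
Total: 8 + 4 + 2 + 1 + 3 + 12 + 6 = 36.
36 equals 36, so the answer is Yes.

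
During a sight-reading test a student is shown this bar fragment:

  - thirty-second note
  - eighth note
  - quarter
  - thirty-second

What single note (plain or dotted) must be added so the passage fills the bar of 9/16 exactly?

eighth note

The bar of 9/16 = 18 thirty-second notes.
Convert each value to thirty-second notes: thirty-second note = 1; eighth note = 4; quarter = 8; thirty-second = 1.
Sum: 1 + 4 + 8 + 1 = 14.
Remaining: 18 − 14 = 4 thirty-second notes, which is a eighth note.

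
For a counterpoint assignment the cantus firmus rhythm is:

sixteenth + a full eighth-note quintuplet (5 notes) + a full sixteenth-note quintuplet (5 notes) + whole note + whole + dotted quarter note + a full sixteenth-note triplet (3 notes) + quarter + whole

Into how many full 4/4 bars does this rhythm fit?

4

One bar of 4/4 = 16 sixteenth notes.
In sixteenth notes: sixteenth = 1; a full eighth-note quintuplet (5 notes) (five quintuplet eighths span one half) = 8; a full sixteenth-note quintuplet (5 notes) (five quintuplet sixteenths span one quarter) = 4; whole note = 16; whole = 16; dotted quarter note = 6; a full sixteenth-note triplet (3 notes) (three triplet sixteenths span one eighth) = 2; quarter = 4; whole = 16.
Total: 1 + 8 + 4 + 16 + 16 + 6 + 2 + 4 + 16 = 73.
73 ÷ 16 = 4 complete bars with 9 left over.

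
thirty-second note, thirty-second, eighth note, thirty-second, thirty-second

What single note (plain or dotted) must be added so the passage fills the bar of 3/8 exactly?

eighth note

The bar of 3/8 = 12 thirty-second notes.
Convert each value to thirty-second notes: thirty-second note = 1; thirty-second = 1; eighth note = 4; thirty-second = 1; thirty-second = 1.
Sum: 1 + 1 + 4 + 1 + 1 = 8.
Remaining: 12 − 8 = 4 thirty-second notes, which is a eighth note.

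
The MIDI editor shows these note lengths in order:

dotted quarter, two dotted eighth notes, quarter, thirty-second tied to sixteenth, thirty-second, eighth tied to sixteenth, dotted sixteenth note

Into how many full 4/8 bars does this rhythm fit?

2

One bar of 4/8 = 16 thirty-second notes.
Working in thirty-second notes: dotted quarter = 12; dotted eighth note = 6; dotted eighth note = 6; quarter = 8; thirty-second tied to sixteenth (thirty-second + sixteenth) = 3; thirty-second = 1; eighth tied to sixteenth (eighth + sixteenth) = 6; dotted sixteenth note = 3.
Total: 12 + 6 + 6 + 8 + 3 + 1 + 6 + 3 = 45.
45 ÷ 16 = 2 complete bars with 13 left over.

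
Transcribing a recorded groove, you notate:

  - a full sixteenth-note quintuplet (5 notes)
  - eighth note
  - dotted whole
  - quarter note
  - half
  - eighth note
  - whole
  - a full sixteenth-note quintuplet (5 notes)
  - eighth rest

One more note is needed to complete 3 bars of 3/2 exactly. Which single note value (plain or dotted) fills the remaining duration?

3 bars of 3/2 = 36 eighth notes.
Express everything in eighth notes: a full sixteenth-note quintuplet (5 notes) (five quintuplet sixteenths span one quarter) = 2; eighth note = 1; dotted whole = 12; quarter note = 2; half = 4; eighth note = 1; whole = 8; a full sixteenth-note quintuplet (5 notes) (five quintuplet sixteenths span one quarter) = 2; eighth rest = 1.
Sum: 2 + 1 + 12 + 2 + 4 + 1 + 8 + 2 + 1 = 33.
Remaining: 36 − 33 = 3 eighth notes, which is a dotted quarter note.

dotted quarter note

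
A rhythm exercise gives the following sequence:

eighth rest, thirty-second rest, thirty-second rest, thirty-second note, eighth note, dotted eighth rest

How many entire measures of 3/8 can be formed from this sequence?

One bar of 3/8 = 12 thirty-second notes.
Each duration in thirty-second notes: eighth rest = 4; thirty-second rest = 1; thirty-second rest = 1; thirty-second note = 1; eighth note = 4; dotted eighth rest = 6.
Sum: 4 + 1 + 1 + 1 + 4 + 6 = 17.
17 ÷ 12 = 1 complete bar with 5 left over.

1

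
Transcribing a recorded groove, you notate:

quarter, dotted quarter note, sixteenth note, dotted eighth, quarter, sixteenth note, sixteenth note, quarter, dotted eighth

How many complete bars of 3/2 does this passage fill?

One bar of 3/2 = 24 sixteenth notes.
Each duration in sixteenth notes: quarter = 4; dotted quarter note = 6; sixteenth note = 1; dotted eighth = 3; quarter = 4; sixteenth note = 1; sixteenth note = 1; quarter = 4; dotted eighth = 3.
Total: 4 + 6 + 1 + 3 + 4 + 1 + 1 + 4 + 3 = 27.
27 ÷ 24 = 1 complete bar with 3 left over.

1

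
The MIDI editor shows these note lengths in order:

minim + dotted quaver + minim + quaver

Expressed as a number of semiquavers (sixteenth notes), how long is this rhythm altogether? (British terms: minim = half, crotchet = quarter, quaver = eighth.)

21

In sixteenth notes: minim = 8; dotted quaver = 3; minim = 8; quaver = 2.
Total: 8 + 3 + 8 + 2 = 21 sixteenth notes.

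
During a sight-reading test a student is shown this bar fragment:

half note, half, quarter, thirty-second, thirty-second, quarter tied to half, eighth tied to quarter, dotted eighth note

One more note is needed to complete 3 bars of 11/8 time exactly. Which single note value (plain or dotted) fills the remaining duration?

dotted whole note

3 bars of 11/8 = 132 thirty-second notes.
Working in thirty-second notes: half note = 16; half = 16; quarter = 8; thirty-second = 1; thirty-second = 1; quarter tied to half (quarter + half) = 24; eighth tied to quarter (eighth + quarter) = 12; dotted eighth note = 6.
Total: 16 + 16 + 8 + 1 + 1 + 24 + 12 + 6 = 84.
Remaining: 132 − 84 = 48 thirty-second notes, which is a dotted whole note.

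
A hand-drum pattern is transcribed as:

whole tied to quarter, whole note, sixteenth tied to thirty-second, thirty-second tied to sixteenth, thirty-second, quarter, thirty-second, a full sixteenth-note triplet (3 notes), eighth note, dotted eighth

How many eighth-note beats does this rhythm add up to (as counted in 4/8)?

25.5

One eighth-note beat = 4 thirty-second notes.
Working in thirty-second notes: whole tied to quarter (whole + quarter) = 40; whole note = 32; sixteenth tied to thirty-second (sixteenth + thirty-second) = 3; thirty-second tied to sixteenth (thirty-second + sixteenth) = 3; thirty-second = 1; quarter = 8; thirty-second = 1; a full sixteenth-note triplet (3 notes) (three triplet sixteenths span one eighth) = 4; eighth note = 4; dotted eighth = 6.
Total: 40 + 32 + 3 + 3 + 1 + 8 + 1 + 4 + 4 + 6 = 102.
102 ÷ 4 = 25.5 beats.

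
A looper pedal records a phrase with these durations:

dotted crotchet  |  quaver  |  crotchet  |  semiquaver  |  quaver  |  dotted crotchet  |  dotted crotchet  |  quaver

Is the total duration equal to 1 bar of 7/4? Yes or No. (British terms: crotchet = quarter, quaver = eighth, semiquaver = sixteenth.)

One bar of 7/4 = 28 sixteenth notes.
Working in sixteenth notes: dotted crotchet = 6; quaver = 2; crotchet = 4; semiquaver = 1; quaver = 2; dotted crotchet = 6; dotted crotchet = 6; quaver = 2.
Total: 6 + 2 + 4 + 1 + 2 + 6 + 6 + 2 = 29.
29 exceeds 28, so the answer is No.

No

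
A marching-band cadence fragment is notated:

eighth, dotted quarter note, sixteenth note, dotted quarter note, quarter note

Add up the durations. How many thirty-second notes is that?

38

Convert each value to thirty-second notes: eighth = 4; dotted quarter note = 12; sixteenth note = 2; dotted quarter note = 12; quarter note = 8.
Total: 4 + 12 + 2 + 12 + 8 = 38 thirty-second notes.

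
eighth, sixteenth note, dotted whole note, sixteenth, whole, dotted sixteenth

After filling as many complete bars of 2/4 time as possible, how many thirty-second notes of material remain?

11

One bar of 2/4 = 16 thirty-second notes.
Working in thirty-second notes: eighth = 4; sixteenth note = 2; dotted whole note = 48; sixteenth = 2; whole = 32; dotted sixteenth = 3.
Sum: 4 + 2 + 48 + 2 + 32 + 3 = 91.
91 ÷ 16 = 5 complete bars with 11 thirty-second notes remaining.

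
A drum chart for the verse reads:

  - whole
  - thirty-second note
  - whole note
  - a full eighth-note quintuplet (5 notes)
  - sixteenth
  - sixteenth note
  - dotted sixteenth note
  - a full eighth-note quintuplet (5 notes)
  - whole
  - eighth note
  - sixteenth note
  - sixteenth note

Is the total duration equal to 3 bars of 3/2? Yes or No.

One bar of 3/2 = 48 thirty-second notes, so 3 bars = 144.
Working in thirty-second notes: whole = 32; thirty-second note = 1; whole note = 32; a full eighth-note quintuplet (5 notes) (five quintuplet eighths span one half) = 16; sixteenth = 2; sixteenth note = 2; dotted sixteenth note = 3; a full eighth-note quintuplet (5 notes) (five quintuplet eighths span one half) = 16; whole = 32; eighth note = 4; sixteenth note = 2; sixteenth note = 2.
Sum: 32 + 1 + 32 + 16 + 2 + 2 + 3 + 16 + 32 + 4 + 2 + 2 = 144.
144 equals 144, so the answer is Yes.

Yes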